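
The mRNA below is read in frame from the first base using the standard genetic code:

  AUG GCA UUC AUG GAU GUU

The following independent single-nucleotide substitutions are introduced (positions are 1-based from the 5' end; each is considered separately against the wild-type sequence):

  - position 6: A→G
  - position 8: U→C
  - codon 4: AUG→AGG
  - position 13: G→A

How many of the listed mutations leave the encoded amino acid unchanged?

1

Codon 2: GCA (Ala) → GCG (Ala) — synonymous.
Codon 3: UUC (Phe) → UCC (Ser) — missense.
Codon 4: AUG (Met) → AGG (Arg) — missense.
Codon 5: GAU (Asp) → AAU (Asn) — missense.
Synonymous: 1 of 4.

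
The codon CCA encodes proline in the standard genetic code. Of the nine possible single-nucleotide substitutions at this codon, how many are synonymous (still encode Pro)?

3

Position 1: none → 0 synonymous.
Position 2: none → 0 synonymous.
Position 3: CCU, CCC, CCG → 3 synonymous.
Total: 0 + 0 + 3 = 3.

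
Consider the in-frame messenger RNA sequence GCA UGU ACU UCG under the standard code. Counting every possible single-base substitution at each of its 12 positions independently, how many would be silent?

Codon 1 (GCA, Ala): 3 synonymous substitutions.
Codon 2 (UGU, Cys): 1 synonymous substitution.
Codon 3 (ACU, Thr): 3 synonymous substitutions.
Codon 4 (UCG, Ser): 3 synonymous substitutions.
Total: 3 + 1 + 3 + 3 = 10.

10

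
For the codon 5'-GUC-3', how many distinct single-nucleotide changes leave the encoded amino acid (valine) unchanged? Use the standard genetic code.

Position 1: none → 0 synonymous.
Position 2: none → 0 synonymous.
Position 3: GUU, GUA, GUG → 3 synonymous.
Total: 0 + 0 + 3 = 3.

3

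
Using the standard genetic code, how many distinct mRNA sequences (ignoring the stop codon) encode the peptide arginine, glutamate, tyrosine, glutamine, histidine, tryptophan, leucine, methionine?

Arg: 6 codons.
Glu: 2 codons.
Tyr: 2 codons.
Gln: 2 codons.
His: 2 codons.
Trp: 1 codon.
Leu: 6 codons.
Met: 1 codon.
6 × 2 × 2 × 2 × 2 × 1 × 6 × 1 = 576.

576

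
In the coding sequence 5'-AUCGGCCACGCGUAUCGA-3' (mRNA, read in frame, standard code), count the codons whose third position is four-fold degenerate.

Codon 1 AUC (Ile): third position 3-fold.
Codon 2 GGC (Gly): third position 4-fold.
Codon 3 CAC (His): third position 2-fold.
Codon 4 GCG (Ala): third position 4-fold.
Codon 5 UAU (Tyr): third position 2-fold.
Codon 6 CGA (Arg): third position 4-fold.
Four-fold degenerate third positions: 3.

3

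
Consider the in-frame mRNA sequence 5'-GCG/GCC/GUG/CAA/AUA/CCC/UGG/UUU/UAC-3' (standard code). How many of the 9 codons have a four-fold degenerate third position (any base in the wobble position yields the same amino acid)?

Codon 1 GCG (Ala): third position 4-fold.
Codon 2 GCC (Ala): third position 4-fold.
Codon 3 GUG (Val): third position 4-fold.
Codon 4 CAA (Gln): third position 2-fold.
Codon 5 AUA (Ile): third position 3-fold.
Codon 6 CCC (Pro): third position 4-fold.
Codon 7 UGG (Trp): third position 1-fold.
Codon 8 UUU (Phe): third position 2-fold.
Codon 9 UAC (Tyr): third position 2-fold.
Four-fold degenerate third positions: 4.

4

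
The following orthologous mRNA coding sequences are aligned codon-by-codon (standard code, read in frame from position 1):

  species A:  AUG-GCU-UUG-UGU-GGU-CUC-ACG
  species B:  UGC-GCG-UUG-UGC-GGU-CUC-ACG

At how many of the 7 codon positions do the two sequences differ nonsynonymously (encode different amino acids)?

1

Codon 1: AUG Met / UGC Cys — nonsynonymous.
Codon 2: GCU Ala / GCG Ala — synonymous.
Codon 3: UUG Leu / UUG Leu — identical.
Codon 4: UGU Cys / UGC Cys — synonymous.
Codon 5: GGU Gly / GGU Gly — identical.
Codon 6: CUC Leu / CUC Leu — identical.
Codon 7: ACG Thr / ACG Thr — identical.
Nonsynonymous differences: 1.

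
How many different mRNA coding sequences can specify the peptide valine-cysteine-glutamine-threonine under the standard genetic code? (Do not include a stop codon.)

64

Val: 4 codons.
Cys: 2 codons.
Gln: 2 codons.
Thr: 4 codons.
4 × 2 × 2 × 4 = 64.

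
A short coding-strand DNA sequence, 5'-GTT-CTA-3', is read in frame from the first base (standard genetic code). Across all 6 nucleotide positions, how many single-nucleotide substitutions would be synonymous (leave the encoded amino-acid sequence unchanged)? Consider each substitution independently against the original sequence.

7

Codon 1 (GTT, Val): 3 synonymous substitutions.
Codon 2 (CTA, Leu): 4 synonymous substitutions.
Total: 3 + 4 = 7.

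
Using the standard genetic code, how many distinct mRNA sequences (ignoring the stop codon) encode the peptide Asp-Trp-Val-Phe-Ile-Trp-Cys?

Asp: 2 codons.
Trp: 1 codon.
Val: 4 codons.
Phe: 2 codons.
Ile: 3 codons.
Trp: 1 codon.
Cys: 2 codons.
2 × 1 × 4 × 2 × 3 × 1 × 2 = 96.

96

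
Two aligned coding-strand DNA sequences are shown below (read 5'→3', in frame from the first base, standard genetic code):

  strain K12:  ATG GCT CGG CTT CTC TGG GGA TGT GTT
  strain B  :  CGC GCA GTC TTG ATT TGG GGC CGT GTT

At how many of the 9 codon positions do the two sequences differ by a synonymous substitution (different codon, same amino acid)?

3

Codon 1: ATG Met / CGC Arg — nonsynonymous.
Codon 2: GCT Ala / GCA Ala — synonymous.
Codon 3: CGG Arg / GTC Val — nonsynonymous.
Codon 4: CTT Leu / TTG Leu — synonymous.
Codon 5: CTC Leu / ATT Ile — nonsynonymous.
Codon 6: TGG Trp / TGG Trp — identical.
Codon 7: GGA Gly / GGC Gly — synonymous.
Codon 8: TGT Cys / CGT Arg — nonsynonymous.
Codon 9: GTT Val / GTT Val — identical.
Synonymous differences: 3.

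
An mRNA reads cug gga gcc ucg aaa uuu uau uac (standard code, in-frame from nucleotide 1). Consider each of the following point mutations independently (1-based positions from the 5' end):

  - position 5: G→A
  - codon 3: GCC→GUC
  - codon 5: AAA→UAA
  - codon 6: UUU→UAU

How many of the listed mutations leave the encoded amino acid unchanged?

Codon 2: GGA (Gly) → GAA (Glu) — missense.
Codon 3: GCC (Ala) → GUC (Val) — missense.
Codon 5: AAA (Lys) → UAA (Stop) — nonsense.
Codon 6: UUU (Phe) → UAU (Tyr) — missense.
Synonymous: 0 of 4.

0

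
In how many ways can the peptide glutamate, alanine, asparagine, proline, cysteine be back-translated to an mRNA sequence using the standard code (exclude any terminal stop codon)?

128

Glu: 2 codons.
Ala: 4 codons.
Asn: 2 codons.
Pro: 4 codons.
Cys: 2 codons.
2 × 4 × 2 × 4 × 2 = 128.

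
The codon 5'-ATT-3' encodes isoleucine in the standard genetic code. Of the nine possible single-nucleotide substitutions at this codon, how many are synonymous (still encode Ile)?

2

Position 1: none → 0 synonymous.
Position 2: none → 0 synonymous.
Position 3: ATC, ATA → 2 synonymous.
Total: 0 + 0 + 2 = 2.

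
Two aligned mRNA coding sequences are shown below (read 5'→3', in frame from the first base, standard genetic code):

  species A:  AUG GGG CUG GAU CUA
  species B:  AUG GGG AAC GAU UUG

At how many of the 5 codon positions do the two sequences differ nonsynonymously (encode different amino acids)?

1

Codon 1: AUG Met / AUG Met — identical.
Codon 2: GGG Gly / GGG Gly — identical.
Codon 3: CUG Leu / AAC Asn — nonsynonymous.
Codon 4: GAU Asp / GAU Asp — identical.
Codon 5: CUA Leu / UUG Leu — synonymous.
Nonsynonymous differences: 1.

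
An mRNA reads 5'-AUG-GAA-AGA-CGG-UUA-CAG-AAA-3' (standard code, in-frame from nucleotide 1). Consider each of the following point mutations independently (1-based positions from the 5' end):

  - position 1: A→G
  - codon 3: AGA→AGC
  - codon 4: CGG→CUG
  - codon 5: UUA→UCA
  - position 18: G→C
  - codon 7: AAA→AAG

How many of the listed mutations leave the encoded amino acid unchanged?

1

Codon 1: AUG (Met) → GUG (Val) — missense.
Codon 3: AGA (Arg) → AGC (Ser) — missense.
Codon 4: CGG (Arg) → CUG (Leu) — missense.
Codon 5: UUA (Leu) → UCA (Ser) — missense.
Codon 6: CAG (Gln) → CAC (His) — missense.
Codon 7: AAA (Lys) → AAG (Lys) — synonymous.
Synonymous: 1 of 6.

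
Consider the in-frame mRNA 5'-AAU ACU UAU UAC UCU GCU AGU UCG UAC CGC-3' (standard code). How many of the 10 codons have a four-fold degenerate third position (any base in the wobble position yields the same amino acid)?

5

Codon 1 AAU (Asn): third position 2-fold.
Codon 2 ACU (Thr): third position 4-fold.
Codon 3 UAU (Tyr): third position 2-fold.
Codon 4 UAC (Tyr): third position 2-fold.
Codon 5 UCU (Ser): third position 4-fold.
Codon 6 GCU (Ala): third position 4-fold.
Codon 7 AGU (Ser): third position 2-fold.
Codon 8 UCG (Ser): third position 4-fold.
Codon 9 UAC (Tyr): third position 2-fold.
Codon 10 CGC (Arg): third position 4-fold.
Four-fold degenerate third positions: 5.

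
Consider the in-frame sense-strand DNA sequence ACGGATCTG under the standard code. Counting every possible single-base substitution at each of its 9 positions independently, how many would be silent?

Codon 1 (ACG, Thr): 3 synonymous substitutions.
Codon 2 (GAT, Asp): 1 synonymous substitution.
Codon 3 (CTG, Leu): 4 synonymous substitutions.
Total: 3 + 1 + 4 = 8.

8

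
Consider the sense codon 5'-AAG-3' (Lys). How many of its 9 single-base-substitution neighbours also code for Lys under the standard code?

Position 1: none → 0 synonymous.
Position 2: none → 0 synonymous.
Position 3: AAA → 1 synonymous.
Total: 0 + 0 + 1 = 1.

1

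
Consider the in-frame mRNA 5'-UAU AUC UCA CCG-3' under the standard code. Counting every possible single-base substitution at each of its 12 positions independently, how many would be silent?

Codon 1 (UAU, Tyr): 1 synonymous substitution.
Codon 2 (AUC, Ile): 2 synonymous substitutions.
Codon 3 (UCA, Ser): 3 synonymous substitutions.
Codon 4 (CCG, Pro): 3 synonymous substitutions.
Total: 1 + 2 + 3 + 3 = 9.

9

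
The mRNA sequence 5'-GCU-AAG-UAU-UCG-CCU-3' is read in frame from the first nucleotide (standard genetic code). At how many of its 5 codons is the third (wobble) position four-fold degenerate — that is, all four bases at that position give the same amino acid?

Codon 1 GCU (Ala): third position 4-fold.
Codon 2 AAG (Lys): third position 2-fold.
Codon 3 UAU (Tyr): third position 2-fold.
Codon 4 UCG (Ser): third position 4-fold.
Codon 5 CCU (Pro): third position 4-fold.
Four-fold degenerate third positions: 3.

3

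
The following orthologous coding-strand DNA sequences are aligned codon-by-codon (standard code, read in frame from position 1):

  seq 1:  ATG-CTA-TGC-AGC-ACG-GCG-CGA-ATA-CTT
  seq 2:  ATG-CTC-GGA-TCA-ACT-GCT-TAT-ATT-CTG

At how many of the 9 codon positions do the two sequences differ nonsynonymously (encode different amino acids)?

2

Codon 1: ATG Met / ATG Met — identical.
Codon 2: CTA Leu / CTC Leu — synonymous.
Codon 3: TGC Cys / GGA Gly — nonsynonymous.
Codon 4: AGC Ser / TCA Ser — synonymous.
Codon 5: ACG Thr / ACT Thr — synonymous.
Codon 6: GCG Ala / GCT Ala — synonymous.
Codon 7: CGA Arg / TAT Tyr — nonsynonymous.
Codon 8: ATA Ile / ATT Ile — synonymous.
Codon 9: CTT Leu / CTG Leu — synonymous.
Nonsynonymous differences: 2.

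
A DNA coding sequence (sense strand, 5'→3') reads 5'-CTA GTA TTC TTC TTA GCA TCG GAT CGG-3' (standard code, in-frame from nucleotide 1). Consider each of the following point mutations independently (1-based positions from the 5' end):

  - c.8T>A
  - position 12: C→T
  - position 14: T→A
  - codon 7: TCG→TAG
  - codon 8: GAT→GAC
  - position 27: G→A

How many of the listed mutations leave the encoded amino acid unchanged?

Codon 3: TTC (Phe) → TAC (Tyr) — missense.
Codon 4: TTC (Phe) → TTT (Phe) — synonymous.
Codon 5: TTA (Leu) → TAA (Stop) — nonsense.
Codon 7: TCG (Ser) → TAG (Stop) — nonsense.
Codon 8: GAT (Asp) → GAC (Asp) — synonymous.
Codon 9: CGG (Arg) → CGA (Arg) — synonymous.
Synonymous: 3 of 6.

3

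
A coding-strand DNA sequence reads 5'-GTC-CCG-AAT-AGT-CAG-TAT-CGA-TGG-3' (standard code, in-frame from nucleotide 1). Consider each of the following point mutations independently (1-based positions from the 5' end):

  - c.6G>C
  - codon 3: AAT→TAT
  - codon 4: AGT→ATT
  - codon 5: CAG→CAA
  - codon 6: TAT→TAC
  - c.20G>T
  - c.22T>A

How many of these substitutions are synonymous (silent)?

3

Codon 2: CCG (Pro) → CCC (Pro) — synonymous.
Codon 3: AAT (Asn) → TAT (Tyr) — missense.
Codon 4: AGT (Ser) → ATT (Ile) — missense.
Codon 5: CAG (Gln) → CAA (Gln) — synonymous.
Codon 6: TAT (Tyr) → TAC (Tyr) — synonymous.
Codon 7: CGA (Arg) → CTA (Leu) — missense.
Codon 8: TGG (Trp) → AGG (Arg) — missense.
Synonymous: 3 of 7.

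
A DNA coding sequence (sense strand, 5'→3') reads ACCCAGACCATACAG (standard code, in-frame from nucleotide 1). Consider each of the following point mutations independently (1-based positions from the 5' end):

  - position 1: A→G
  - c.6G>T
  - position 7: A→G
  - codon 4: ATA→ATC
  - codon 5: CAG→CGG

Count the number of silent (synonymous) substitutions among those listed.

1

Codon 1: ACC (Thr) → GCC (Ala) — missense.
Codon 2: CAG (Gln) → CAT (His) — missense.
Codon 3: ACC (Thr) → GCC (Ala) — missense.
Codon 4: ATA (Ile) → ATC (Ile) — synonymous.
Codon 5: CAG (Gln) → CGG (Arg) — missense.
Synonymous: 1 of 5.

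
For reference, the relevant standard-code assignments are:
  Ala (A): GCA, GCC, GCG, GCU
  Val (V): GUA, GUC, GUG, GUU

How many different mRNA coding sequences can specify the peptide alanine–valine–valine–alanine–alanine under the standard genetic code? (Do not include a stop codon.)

1024

Ala: 4 codons.
Val: 4 codons.
Val: 4 codons.
Ala: 4 codons.
Ala: 4 codons.
4 × 4 × 4 × 4 × 4 = 1024.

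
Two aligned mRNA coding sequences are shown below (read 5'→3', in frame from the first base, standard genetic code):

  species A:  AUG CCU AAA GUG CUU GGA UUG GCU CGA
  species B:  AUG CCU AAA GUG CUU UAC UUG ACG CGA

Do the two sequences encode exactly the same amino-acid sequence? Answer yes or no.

no

Codon 1: AUG Met / AUG Met — identical.
Codon 2: CCU Pro / CCU Pro — identical.
Codon 3: AAA Lys / AAA Lys — identical.
Codon 4: GUG Val / GUG Val — identical.
Codon 5: CUU Leu / CUU Leu — identical.
Codon 6: GGA Gly / UAC Tyr — nonsynonymous.
Codon 7: UUG Leu / UUG Leu — identical.
Codon 8: GCU Ala / ACG Thr — nonsynonymous.
Codon 9: CGA Arg / CGA Arg — identical.
Nonsynonymous differences: 2 → different protein.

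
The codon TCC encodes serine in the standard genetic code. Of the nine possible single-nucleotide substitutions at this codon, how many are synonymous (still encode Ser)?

Position 1: none → 0 synonymous.
Position 2: none → 0 synonymous.
Position 3: TCT, TCA, TCG → 3 synonymous.
Total: 0 + 0 + 3 = 3.

3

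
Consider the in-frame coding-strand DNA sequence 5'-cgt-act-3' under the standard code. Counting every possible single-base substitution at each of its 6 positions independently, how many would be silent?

Codon 1 (CGT, Arg): 3 synonymous substitutions.
Codon 2 (ACT, Thr): 3 synonymous substitutions.
Total: 3 + 3 = 6.

6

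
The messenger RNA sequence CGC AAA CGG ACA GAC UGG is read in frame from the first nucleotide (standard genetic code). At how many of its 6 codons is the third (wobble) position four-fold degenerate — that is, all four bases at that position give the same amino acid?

3

Codon 1 CGC (Arg): third position 4-fold.
Codon 2 AAA (Lys): third position 2-fold.
Codon 3 CGG (Arg): third position 4-fold.
Codon 4 ACA (Thr): third position 4-fold.
Codon 5 GAC (Asp): third position 2-fold.
Codon 6 UGG (Trp): third position 1-fold.
Four-fold degenerate third positions: 3.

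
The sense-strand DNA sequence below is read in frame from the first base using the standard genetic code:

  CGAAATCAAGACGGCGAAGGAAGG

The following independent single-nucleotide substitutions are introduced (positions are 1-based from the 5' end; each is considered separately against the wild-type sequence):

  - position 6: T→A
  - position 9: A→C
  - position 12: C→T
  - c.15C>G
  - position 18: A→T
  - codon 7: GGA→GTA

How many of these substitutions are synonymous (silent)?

2

Codon 2: AAT (Asn) → AAA (Lys) — missense.
Codon 3: CAA (Gln) → CAC (His) — missense.
Codon 4: GAC (Asp) → GAT (Asp) — synonymous.
Codon 5: GGC (Gly) → GGG (Gly) — synonymous.
Codon 6: GAA (Glu) → GAT (Asp) — missense.
Codon 7: GGA (Gly) → GTA (Val) — missense.
Synonymous: 2 of 6.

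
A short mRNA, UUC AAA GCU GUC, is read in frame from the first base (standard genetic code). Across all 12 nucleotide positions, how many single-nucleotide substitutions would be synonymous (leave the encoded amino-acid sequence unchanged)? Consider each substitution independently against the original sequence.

Codon 1 (UUC, Phe): 1 synonymous substitution.
Codon 2 (AAA, Lys): 1 synonymous substitution.
Codon 3 (GCU, Ala): 3 synonymous substitutions.
Codon 4 (GUC, Val): 3 synonymous substitutions.
Total: 1 + 1 + 3 + 3 = 8.

8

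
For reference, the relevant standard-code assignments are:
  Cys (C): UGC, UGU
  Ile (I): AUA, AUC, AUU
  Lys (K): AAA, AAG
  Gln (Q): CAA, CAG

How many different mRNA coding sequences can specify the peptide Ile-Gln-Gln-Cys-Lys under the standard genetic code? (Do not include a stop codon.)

Ile: 3 codons.
Gln: 2 codons.
Gln: 2 codons.
Cys: 2 codons.
Lys: 2 codons.
3 × 2 × 2 × 2 × 2 = 48.

48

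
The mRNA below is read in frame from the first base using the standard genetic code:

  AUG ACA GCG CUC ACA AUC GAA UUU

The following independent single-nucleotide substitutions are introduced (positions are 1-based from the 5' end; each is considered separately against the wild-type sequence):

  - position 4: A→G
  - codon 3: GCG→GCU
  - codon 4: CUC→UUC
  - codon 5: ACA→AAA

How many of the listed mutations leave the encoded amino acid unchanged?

Codon 2: ACA (Thr) → GCA (Ala) — missense.
Codon 3: GCG (Ala) → GCU (Ala) — synonymous.
Codon 4: CUC (Leu) → UUC (Phe) — missense.
Codon 5: ACA (Thr) → AAA (Lys) — missense.
Synonymous: 1 of 4.

1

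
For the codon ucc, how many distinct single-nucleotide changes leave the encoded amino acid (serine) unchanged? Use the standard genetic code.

3

Position 1: none → 0 synonymous.
Position 2: none → 0 synonymous.
Position 3: UCU, UCA, UCG → 3 synonymous.
Total: 0 + 0 + 3 = 3.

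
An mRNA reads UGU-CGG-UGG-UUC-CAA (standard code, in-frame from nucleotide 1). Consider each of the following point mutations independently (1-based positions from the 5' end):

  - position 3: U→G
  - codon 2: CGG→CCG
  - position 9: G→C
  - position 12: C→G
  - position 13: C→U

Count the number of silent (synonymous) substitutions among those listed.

0

Codon 1: UGU (Cys) → UGG (Trp) — missense.
Codon 2: CGG (Arg) → CCG (Pro) — missense.
Codon 3: UGG (Trp) → UGC (Cys) — missense.
Codon 4: UUC (Phe) → UUG (Leu) — missense.
Codon 5: CAA (Gln) → UAA (Stop) — nonsense.
Synonymous: 0 of 5.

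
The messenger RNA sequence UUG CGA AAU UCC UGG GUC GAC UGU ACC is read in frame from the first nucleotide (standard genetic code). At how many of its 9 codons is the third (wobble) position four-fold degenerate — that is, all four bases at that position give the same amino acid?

4

Codon 1 UUG (Leu): third position 2-fold.
Codon 2 CGA (Arg): third position 4-fold.
Codon 3 AAU (Asn): third position 2-fold.
Codon 4 UCC (Ser): third position 4-fold.
Codon 5 UGG (Trp): third position 1-fold.
Codon 6 GUC (Val): third position 4-fold.
Codon 7 GAC (Asp): third position 2-fold.
Codon 8 UGU (Cys): third position 2-fold.
Codon 9 ACC (Thr): third position 4-fold.
Four-fold degenerate third positions: 4.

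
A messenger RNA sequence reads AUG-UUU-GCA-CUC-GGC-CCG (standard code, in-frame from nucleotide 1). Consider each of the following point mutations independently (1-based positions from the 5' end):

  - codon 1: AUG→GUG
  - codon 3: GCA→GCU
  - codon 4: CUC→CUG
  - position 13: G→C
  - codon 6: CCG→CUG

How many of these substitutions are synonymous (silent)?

2

Codon 1: AUG (Met) → GUG (Val) — missense.
Codon 3: GCA (Ala) → GCU (Ala) — synonymous.
Codon 4: CUC (Leu) → CUG (Leu) — synonymous.
Codon 5: GGC (Gly) → CGC (Arg) — missense.
Codon 6: CCG (Pro) → CUG (Leu) — missense.
Synonymous: 2 of 5.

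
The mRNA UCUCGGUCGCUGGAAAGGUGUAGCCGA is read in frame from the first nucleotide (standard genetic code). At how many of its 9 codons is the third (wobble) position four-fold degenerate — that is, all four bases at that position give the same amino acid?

Codon 1 UCU (Ser): third position 4-fold.
Codon 2 CGG (Arg): third position 4-fold.
Codon 3 UCG (Ser): third position 4-fold.
Codon 4 CUG (Leu): third position 4-fold.
Codon 5 GAA (Glu): third position 2-fold.
Codon 6 AGG (Arg): third position 2-fold.
Codon 7 UGU (Cys): third position 2-fold.
Codon 8 AGC (Ser): third position 2-fold.
Codon 9 CGA (Arg): third position 4-fold.
Four-fold degenerate third positions: 5.

5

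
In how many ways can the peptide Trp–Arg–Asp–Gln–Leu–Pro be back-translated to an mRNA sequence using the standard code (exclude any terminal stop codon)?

576

Trp: 1 codon.
Arg: 6 codons.
Asp: 2 codons.
Gln: 2 codons.
Leu: 6 codons.
Pro: 4 codons.
1 × 6 × 2 × 2 × 6 × 4 = 576.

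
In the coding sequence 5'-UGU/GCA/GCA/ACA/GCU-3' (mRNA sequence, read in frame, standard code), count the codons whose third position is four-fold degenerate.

Codon 1 UGU (Cys): third position 2-fold.
Codon 2 GCA (Ala): third position 4-fold.
Codon 3 GCA (Ala): third position 4-fold.
Codon 4 ACA (Thr): third position 4-fold.
Codon 5 GCU (Ala): third position 4-fold.
Four-fold degenerate third positions: 4.

4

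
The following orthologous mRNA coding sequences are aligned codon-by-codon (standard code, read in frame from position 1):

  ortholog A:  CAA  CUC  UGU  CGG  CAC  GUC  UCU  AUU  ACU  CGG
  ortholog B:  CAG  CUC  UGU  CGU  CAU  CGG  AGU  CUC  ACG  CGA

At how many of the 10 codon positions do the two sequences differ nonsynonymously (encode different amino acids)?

Codon 1: CAA Gln / CAG Gln — synonymous.
Codon 2: CUC Leu / CUC Leu — identical.
Codon 3: UGU Cys / UGU Cys — identical.
Codon 4: CGG Arg / CGU Arg — synonymous.
Codon 5: CAC His / CAU His — synonymous.
Codon 6: GUC Val / CGG Arg — nonsynonymous.
Codon 7: UCU Ser / AGU Ser — synonymous.
Codon 8: AUU Ile / CUC Leu — nonsynonymous.
Codon 9: ACU Thr / ACG Thr — synonymous.
Codon 10: CGG Arg / CGA Arg — synonymous.
Nonsynonymous differences: 2.

2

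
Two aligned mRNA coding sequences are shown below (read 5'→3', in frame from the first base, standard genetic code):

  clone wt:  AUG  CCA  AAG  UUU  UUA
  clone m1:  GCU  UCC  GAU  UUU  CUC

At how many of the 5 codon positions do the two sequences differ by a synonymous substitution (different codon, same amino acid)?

Codon 1: AUG Met / GCU Ala — nonsynonymous.
Codon 2: CCA Pro / UCC Ser — nonsynonymous.
Codon 3: AAG Lys / GAU Asp — nonsynonymous.
Codon 4: UUU Phe / UUU Phe — identical.
Codon 5: UUA Leu / CUC Leu — synonymous.
Synonymous differences: 1.

1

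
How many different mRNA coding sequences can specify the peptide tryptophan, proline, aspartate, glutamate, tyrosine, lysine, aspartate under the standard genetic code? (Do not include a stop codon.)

128

Trp: 1 codon.
Pro: 4 codons.
Asp: 2 codons.
Glu: 2 codons.
Tyr: 2 codons.
Lys: 2 codons.
Asp: 2 codons.
1 × 4 × 2 × 2 × 2 × 2 × 2 = 128.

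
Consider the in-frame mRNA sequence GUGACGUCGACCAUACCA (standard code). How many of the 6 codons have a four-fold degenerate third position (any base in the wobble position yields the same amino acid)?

5

Codon 1 GUG (Val): third position 4-fold.
Codon 2 ACG (Thr): third position 4-fold.
Codon 3 UCG (Ser): third position 4-fold.
Codon 4 ACC (Thr): third position 4-fold.
Codon 5 AUA (Ile): third position 3-fold.
Codon 6 CCA (Pro): third position 4-fold.
Four-fold degenerate third positions: 5.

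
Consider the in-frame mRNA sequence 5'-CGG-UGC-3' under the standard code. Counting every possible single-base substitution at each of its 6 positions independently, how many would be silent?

Codon 1 (CGG, Arg): 4 synonymous substitutions.
Codon 2 (UGC, Cys): 1 synonymous substitution.
Total: 4 + 1 = 5.

5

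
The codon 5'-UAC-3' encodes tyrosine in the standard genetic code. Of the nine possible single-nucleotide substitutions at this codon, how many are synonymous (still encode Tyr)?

1

Position 1: none → 0 synonymous.
Position 2: none → 0 synonymous.
Position 3: UAU → 1 synonymous.
Total: 0 + 0 + 1 = 1.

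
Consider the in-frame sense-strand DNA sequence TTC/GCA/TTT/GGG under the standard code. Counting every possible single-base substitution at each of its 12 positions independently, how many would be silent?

Codon 1 (TTC, Phe): 1 synonymous substitution.
Codon 2 (GCA, Ala): 3 synonymous substitutions.
Codon 3 (TTT, Phe): 1 synonymous substitution.
Codon 4 (GGG, Gly): 3 synonymous substitutions.
Total: 1 + 3 + 1 + 3 = 8.

8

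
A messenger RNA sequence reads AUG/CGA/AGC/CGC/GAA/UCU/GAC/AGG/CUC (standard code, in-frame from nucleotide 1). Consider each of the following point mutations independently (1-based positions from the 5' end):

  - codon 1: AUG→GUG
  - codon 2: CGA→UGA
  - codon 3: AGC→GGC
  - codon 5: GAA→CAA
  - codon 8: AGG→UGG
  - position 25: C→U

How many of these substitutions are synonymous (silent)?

Codon 1: AUG (Met) → GUG (Val) — missense.
Codon 2: CGA (Arg) → UGA (Stop) — nonsense.
Codon 3: AGC (Ser) → GGC (Gly) — missense.
Codon 5: GAA (Glu) → CAA (Gln) — missense.
Codon 8: AGG (Arg) → UGG (Trp) — missense.
Codon 9: CUC (Leu) → UUC (Phe) — missense.
Synonymous: 0 of 6.

0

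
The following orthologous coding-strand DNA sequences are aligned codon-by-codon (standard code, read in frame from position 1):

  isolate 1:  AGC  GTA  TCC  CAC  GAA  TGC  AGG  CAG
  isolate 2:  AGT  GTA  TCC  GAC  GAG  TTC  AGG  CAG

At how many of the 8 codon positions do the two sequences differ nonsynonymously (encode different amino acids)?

Codon 1: AGC Ser / AGT Ser — synonymous.
Codon 2: GTA Val / GTA Val — identical.
Codon 3: TCC Ser / TCC Ser — identical.
Codon 4: CAC His / GAC Asp — nonsynonymous.
Codon 5: GAA Glu / GAG Glu — synonymous.
Codon 6: TGC Cys / TTC Phe — nonsynonymous.
Codon 7: AGG Arg / AGG Arg — identical.
Codon 8: CAG Gln / CAG Gln — identical.
Nonsynonymous differences: 2.

2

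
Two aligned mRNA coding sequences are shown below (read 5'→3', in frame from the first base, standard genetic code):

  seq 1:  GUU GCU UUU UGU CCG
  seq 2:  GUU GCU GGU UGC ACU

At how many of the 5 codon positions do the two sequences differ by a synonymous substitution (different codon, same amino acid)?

1

Codon 1: GUU Val / GUU Val — identical.
Codon 2: GCU Ala / GCU Ala — identical.
Codon 3: UUU Phe / GGU Gly — nonsynonymous.
Codon 4: UGU Cys / UGC Cys — synonymous.
Codon 5: CCG Pro / ACU Thr — nonsynonymous.
Synonymous differences: 1.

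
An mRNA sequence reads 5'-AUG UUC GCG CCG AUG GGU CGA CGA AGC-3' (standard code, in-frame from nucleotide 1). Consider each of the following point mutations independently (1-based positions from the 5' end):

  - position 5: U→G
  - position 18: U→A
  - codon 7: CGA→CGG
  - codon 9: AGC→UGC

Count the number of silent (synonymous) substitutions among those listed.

Codon 2: UUC (Phe) → UGC (Cys) — missense.
Codon 6: GGU (Gly) → GGA (Gly) — synonymous.
Codon 7: CGA (Arg) → CGG (Arg) — synonymous.
Codon 9: AGC (Ser) → UGC (Cys) — missense.
Synonymous: 2 of 4.

2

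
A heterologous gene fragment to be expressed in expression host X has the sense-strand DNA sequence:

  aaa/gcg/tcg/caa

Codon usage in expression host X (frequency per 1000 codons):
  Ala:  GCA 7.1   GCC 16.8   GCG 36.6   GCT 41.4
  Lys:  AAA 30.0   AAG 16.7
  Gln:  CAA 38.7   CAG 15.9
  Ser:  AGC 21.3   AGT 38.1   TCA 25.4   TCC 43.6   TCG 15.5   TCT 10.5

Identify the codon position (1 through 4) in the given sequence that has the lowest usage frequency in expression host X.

3

Codon 1 AAA (Lys): 30.0 per 1000.
Codon 2 GCG (Ala): 36.6 per 1000.
Codon 3 TCG (Ser): 15.5 per 1000.
Codon 4 CAA (Gln): 38.7 per 1000.
Lowest frequency is 15.5 at codon 3.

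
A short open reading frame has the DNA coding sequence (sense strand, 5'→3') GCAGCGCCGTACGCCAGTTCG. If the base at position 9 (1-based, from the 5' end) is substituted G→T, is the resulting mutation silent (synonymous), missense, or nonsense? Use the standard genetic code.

Position 9 falls in codon 3: CCG → Pro.
After the substitution the codon is CCT → Pro.
Both encode Pro, so the change is synonymous.

silent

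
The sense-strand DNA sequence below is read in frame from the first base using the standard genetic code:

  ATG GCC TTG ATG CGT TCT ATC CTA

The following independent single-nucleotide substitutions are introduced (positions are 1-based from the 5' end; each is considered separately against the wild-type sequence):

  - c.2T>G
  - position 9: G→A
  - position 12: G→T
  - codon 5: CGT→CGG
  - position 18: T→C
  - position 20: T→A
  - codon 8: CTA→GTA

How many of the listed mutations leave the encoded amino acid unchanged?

Codon 1: ATG (Met) → AGG (Arg) — missense.
Codon 3: TTG (Leu) → TTA (Leu) — synonymous.
Codon 4: ATG (Met) → ATT (Ile) — missense.
Codon 5: CGT (Arg) → CGG (Arg) — synonymous.
Codon 6: TCT (Ser) → TCC (Ser) — synonymous.
Codon 7: ATC (Ile) → AAC (Asn) — missense.
Codon 8: CTA (Leu) → GTA (Val) — missense.
Synonymous: 3 of 7.

3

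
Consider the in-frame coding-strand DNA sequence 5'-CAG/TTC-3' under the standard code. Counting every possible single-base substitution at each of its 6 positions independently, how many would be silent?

2

Codon 1 (CAG, Gln): 1 synonymous substitution.
Codon 2 (TTC, Phe): 1 synonymous substitution.
Total: 1 + 1 = 2.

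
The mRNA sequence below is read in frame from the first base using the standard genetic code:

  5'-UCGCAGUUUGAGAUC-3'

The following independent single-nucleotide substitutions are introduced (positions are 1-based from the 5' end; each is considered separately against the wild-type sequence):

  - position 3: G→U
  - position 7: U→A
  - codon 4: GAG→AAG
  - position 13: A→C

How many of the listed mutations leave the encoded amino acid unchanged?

1

Codon 1: UCG (Ser) → UCU (Ser) — synonymous.
Codon 3: UUU (Phe) → AUU (Ile) — missense.
Codon 4: GAG (Glu) → AAG (Lys) — missense.
Codon 5: AUC (Ile) → CUC (Leu) — missense.
Synonymous: 1 of 4.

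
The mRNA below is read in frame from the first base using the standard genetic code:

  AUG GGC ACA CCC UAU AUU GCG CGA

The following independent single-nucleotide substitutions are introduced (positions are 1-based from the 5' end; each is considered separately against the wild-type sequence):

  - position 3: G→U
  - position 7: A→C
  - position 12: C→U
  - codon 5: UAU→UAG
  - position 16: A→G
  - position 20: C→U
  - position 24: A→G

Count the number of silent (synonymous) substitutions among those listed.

Codon 1: AUG (Met) → AUU (Ile) — missense.
Codon 3: ACA (Thr) → CCA (Pro) — missense.
Codon 4: CCC (Pro) → CCU (Pro) — synonymous.
Codon 5: UAU (Tyr) → UAG (Stop) — nonsense.
Codon 6: AUU (Ile) → GUU (Val) — missense.
Codon 7: GCG (Ala) → GUG (Val) — missense.
Codon 8: CGA (Arg) → CGG (Arg) — synonymous.
Synonymous: 2 of 7.

2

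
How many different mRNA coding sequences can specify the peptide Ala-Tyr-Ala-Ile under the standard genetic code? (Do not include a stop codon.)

Ala: 4 codons.
Tyr: 2 codons.
Ala: 4 codons.
Ile: 3 codons.
4 × 2 × 4 × 3 = 96.

96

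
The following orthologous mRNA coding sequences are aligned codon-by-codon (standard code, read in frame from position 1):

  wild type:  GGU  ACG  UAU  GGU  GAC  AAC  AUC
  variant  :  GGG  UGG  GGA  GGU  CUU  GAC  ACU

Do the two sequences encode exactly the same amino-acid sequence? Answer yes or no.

Codon 1: GGU Gly / GGG Gly — synonymous.
Codon 2: ACG Thr / UGG Trp — nonsynonymous.
Codon 3: UAU Tyr / GGA Gly — nonsynonymous.
Codon 4: GGU Gly / GGU Gly — identical.
Codon 5: GAC Asp / CUU Leu — nonsynonymous.
Codon 6: AAC Asn / GAC Asp — nonsynonymous.
Codon 7: AUC Ile / ACU Thr — nonsynonymous.
Nonsynonymous differences: 5 → different protein.

no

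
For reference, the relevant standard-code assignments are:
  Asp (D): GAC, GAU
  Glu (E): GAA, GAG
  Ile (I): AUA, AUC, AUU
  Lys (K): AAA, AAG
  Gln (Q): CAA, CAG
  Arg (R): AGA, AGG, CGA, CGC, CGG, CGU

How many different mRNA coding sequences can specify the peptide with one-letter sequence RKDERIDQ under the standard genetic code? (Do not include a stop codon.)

3456

Arg: 6 codons.
Lys: 2 codons.
Asp: 2 codons.
Glu: 2 codons.
Arg: 6 codons.
Ile: 3 codons.
Asp: 2 codons.
Gln: 2 codons.
6 × 2 × 2 × 2 × 6 × 3 × 2 × 2 = 3456.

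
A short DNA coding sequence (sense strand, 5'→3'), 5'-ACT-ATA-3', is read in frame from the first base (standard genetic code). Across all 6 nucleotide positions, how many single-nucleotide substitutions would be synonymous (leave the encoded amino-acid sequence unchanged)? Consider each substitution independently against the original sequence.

Codon 1 (ACT, Thr): 3 synonymous substitutions.
Codon 2 (ATA, Ile): 2 synonymous substitutions.
Total: 3 + 2 = 5.

5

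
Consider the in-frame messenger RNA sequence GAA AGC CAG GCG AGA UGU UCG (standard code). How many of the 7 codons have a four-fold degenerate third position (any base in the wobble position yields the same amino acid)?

2

Codon 1 GAA (Glu): third position 2-fold.
Codon 2 AGC (Ser): third position 2-fold.
Codon 3 CAG (Gln): third position 2-fold.
Codon 4 GCG (Ala): third position 4-fold.
Codon 5 AGA (Arg): third position 2-fold.
Codon 6 UGU (Cys): third position 2-fold.
Codon 7 UCG (Ser): third position 4-fold.
Four-fold degenerate third positions: 2.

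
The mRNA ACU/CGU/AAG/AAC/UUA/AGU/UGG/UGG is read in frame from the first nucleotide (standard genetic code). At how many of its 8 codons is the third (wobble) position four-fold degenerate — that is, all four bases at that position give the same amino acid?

2

Codon 1 ACU (Thr): third position 4-fold.
Codon 2 CGU (Arg): third position 4-fold.
Codon 3 AAG (Lys): third position 2-fold.
Codon 4 AAC (Asn): third position 2-fold.
Codon 5 UUA (Leu): third position 2-fold.
Codon 6 AGU (Ser): third position 2-fold.
Codon 7 UGG (Trp): third position 1-fold.
Codon 8 UGG (Trp): third position 1-fold.
Four-fold degenerate third positions: 2.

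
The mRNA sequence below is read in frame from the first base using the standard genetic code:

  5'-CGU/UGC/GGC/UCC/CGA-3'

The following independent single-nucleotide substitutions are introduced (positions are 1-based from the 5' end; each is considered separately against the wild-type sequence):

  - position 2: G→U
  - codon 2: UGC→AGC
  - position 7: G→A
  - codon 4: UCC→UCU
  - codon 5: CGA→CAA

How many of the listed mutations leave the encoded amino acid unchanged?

Codon 1: CGU (Arg) → CUU (Leu) — missense.
Codon 2: UGC (Cys) → AGC (Ser) — missense.
Codon 3: GGC (Gly) → AGC (Ser) — missense.
Codon 4: UCC (Ser) → UCU (Ser) — synonymous.
Codon 5: CGA (Arg) → CAA (Gln) — missense.
Synonymous: 1 of 5.

1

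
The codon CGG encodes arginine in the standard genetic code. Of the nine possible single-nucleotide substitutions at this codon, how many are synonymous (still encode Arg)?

Position 1: AGG → 1 synonymous.
Position 2: none → 0 synonymous.
Position 3: CGU, CGC, CGA → 3 synonymous.
Total: 1 + 0 + 3 = 4.

4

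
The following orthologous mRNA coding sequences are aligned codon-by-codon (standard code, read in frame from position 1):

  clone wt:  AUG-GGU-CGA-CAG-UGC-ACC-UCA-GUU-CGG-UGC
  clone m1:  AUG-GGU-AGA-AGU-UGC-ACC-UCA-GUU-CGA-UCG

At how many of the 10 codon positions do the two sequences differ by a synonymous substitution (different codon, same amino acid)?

Codon 1: AUG Met / AUG Met — identical.
Codon 2: GGU Gly / GGU Gly — identical.
Codon 3: CGA Arg / AGA Arg — synonymous.
Codon 4: CAG Gln / AGU Ser — nonsynonymous.
Codon 5: UGC Cys / UGC Cys — identical.
Codon 6: ACC Thr / ACC Thr — identical.
Codon 7: UCA Ser / UCA Ser — identical.
Codon 8: GUU Val / GUU Val — identical.
Codon 9: CGG Arg / CGA Arg — synonymous.
Codon 10: UGC Cys / UCG Ser — nonsynonymous.
Synonymous differences: 2.

2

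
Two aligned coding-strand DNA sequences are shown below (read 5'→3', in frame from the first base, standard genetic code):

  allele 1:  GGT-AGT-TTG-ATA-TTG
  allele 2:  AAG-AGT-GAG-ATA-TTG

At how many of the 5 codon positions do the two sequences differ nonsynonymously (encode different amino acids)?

2

Codon 1: GGT Gly / AAG Lys — nonsynonymous.
Codon 2: AGT Ser / AGT Ser — identical.
Codon 3: TTG Leu / GAG Glu — nonsynonymous.
Codon 4: ATA Ile / ATA Ile — identical.
Codon 5: TTG Leu / TTG Leu — identical.
Nonsynonymous differences: 2.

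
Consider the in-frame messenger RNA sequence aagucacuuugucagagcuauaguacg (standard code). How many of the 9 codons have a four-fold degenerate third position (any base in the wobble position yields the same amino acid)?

3

Codon 1 AAG (Lys): third position 2-fold.
Codon 2 UCA (Ser): third position 4-fold.
Codon 3 CUU (Leu): third position 4-fold.
Codon 4 UGU (Cys): third position 2-fold.
Codon 5 CAG (Gln): third position 2-fold.
Codon 6 AGC (Ser): third position 2-fold.
Codon 7 UAU (Tyr): third position 2-fold.
Codon 8 AGU (Ser): third position 2-fold.
Codon 9 ACG (Thr): third position 4-fold.
Four-fold degenerate third positions: 3.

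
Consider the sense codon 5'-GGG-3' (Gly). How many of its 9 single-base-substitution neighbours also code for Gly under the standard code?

Position 1: none → 0 synonymous.
Position 2: none → 0 synonymous.
Position 3: GGT, GGC, GGA → 3 synonymous.
Total: 0 + 0 + 3 = 3.

3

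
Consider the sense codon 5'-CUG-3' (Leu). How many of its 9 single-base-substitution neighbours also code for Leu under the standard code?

Position 1: UUG → 1 synonymous.
Position 2: none → 0 synonymous.
Position 3: CUU, CUC, CUA → 3 synonymous.
Total: 1 + 0 + 3 = 4.

4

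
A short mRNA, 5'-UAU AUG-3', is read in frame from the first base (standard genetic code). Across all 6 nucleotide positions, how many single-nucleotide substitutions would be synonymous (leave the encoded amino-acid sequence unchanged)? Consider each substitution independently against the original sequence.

1

Codon 1 (UAU, Tyr): 1 synonymous substitution.
Codon 2 (AUG, Met): 0 synonymous substitutions.
Total: 1 + 0 = 1.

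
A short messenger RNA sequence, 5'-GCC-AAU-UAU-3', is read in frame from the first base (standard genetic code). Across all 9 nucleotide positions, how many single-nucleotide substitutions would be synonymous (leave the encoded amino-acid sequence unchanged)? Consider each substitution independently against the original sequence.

5

Codon 1 (GCC, Ala): 3 synonymous substitutions.
Codon 2 (AAU, Asn): 1 synonymous substitution.
Codon 3 (UAU, Tyr): 1 synonymous substitution.
Total: 3 + 1 + 1 = 5.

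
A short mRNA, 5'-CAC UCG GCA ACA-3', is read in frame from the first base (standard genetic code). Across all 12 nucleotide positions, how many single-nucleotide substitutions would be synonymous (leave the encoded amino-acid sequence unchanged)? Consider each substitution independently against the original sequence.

Codon 1 (CAC, His): 1 synonymous substitution.
Codon 2 (UCG, Ser): 3 synonymous substitutions.
Codon 3 (GCA, Ala): 3 synonymous substitutions.
Codon 4 (ACA, Thr): 3 synonymous substitutions.
Total: 1 + 3 + 3 + 3 = 10.

10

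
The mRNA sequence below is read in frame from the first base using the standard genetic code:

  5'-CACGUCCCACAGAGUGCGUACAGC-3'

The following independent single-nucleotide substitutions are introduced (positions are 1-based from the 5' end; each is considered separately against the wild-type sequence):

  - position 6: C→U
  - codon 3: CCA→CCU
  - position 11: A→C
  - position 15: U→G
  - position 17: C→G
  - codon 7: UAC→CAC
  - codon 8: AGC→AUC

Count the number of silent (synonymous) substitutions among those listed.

Codon 2: GUC (Val) → GUU (Val) — synonymous.
Codon 3: CCA (Pro) → CCU (Pro) — synonymous.
Codon 4: CAG (Gln) → CCG (Pro) — missense.
Codon 5: AGU (Ser) → AGG (Arg) — missense.
Codon 6: GCG (Ala) → GGG (Gly) — missense.
Codon 7: UAC (Tyr) → CAC (His) — missense.
Codon 8: AGC (Ser) → AUC (Ile) — missense.
Synonymous: 2 of 7.

2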